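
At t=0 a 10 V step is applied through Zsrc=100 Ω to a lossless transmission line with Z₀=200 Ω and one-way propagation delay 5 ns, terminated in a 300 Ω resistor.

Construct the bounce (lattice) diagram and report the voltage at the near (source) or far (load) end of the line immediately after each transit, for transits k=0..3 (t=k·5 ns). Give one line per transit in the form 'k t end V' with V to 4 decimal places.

Γ_L=0.200000, Γ_S=-0.333333; launch V₁=10·200/300=6.666667
k=0 src: V=6.6667
k=1 load: inc=6.666667, refl=6.666667·0.200000=1.3333; V=0.000000+6.666667+1.333333=8.0000
k=2 src: inc=1.333333, refl=1.333333·-0.333333=-0.4444; V=6.666667+1.333333+-0.444444=7.5556
k=3 load: inc=-0.444444, refl=-0.444444·0.200000=-0.0889; V=8.000000+-0.444444+-0.088889=7.4667

0 0 source 6.6667
1 5 load 8.0000
2 10 source 7.5556
3 15 load 7.4667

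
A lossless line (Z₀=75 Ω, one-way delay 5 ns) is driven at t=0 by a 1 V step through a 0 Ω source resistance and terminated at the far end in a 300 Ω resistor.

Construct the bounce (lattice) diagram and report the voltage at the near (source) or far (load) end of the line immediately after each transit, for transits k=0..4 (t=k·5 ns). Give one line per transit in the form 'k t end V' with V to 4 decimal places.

Γ_L=0.600000, Γ_S=-1.000000; launch V₁=1·75/75=1.000000
k=0 src: V=1.0000
k=1 load: inc=1.000000, refl=1.000000·0.600000=0.6000; V=0.000000+1.000000+0.600000=1.6000
k=2 src: inc=0.600000, refl=0.600000·-1.000000=-0.6000; V=1.000000+0.600000+-0.600000=1.0000
k=3 load: inc=-0.600000, refl=-0.600000·0.600000=-0.3600; V=1.600000+-0.600000+-0.360000=0.6400
k=4 src: inc=-0.360000, refl=-0.360000·-1.000000=0.3600; V=1.000000+-0.360000+0.360000=1.0000

0 0 source 1.0000
1 5 load 1.6000
2 10 source 1.0000
3 15 load 0.6400
4 20 source 1.0000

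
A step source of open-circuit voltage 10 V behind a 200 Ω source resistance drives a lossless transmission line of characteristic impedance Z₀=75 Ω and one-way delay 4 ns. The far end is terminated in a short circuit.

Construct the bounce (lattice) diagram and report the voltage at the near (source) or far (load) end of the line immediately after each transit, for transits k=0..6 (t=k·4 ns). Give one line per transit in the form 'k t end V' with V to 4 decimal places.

0 0 source 2.7273
1 4 load 0.0000
2 8 source -1.2397
3 12 load 0.0000
4 16 source 0.5635
5 20 load 0.0000
6 24 source -0.2561

Γ_L=-1.000000, Γ_S=0.454545; launch V₁=10·75/275=2.727273
k=0 src: V=2.7273
k=1 load: inc=2.727273, refl=2.727273·-1.000000=-2.7273; V=0.000000+2.727273+-2.727273=0.0000
k=2 src: inc=-2.727273, refl=-2.727273·0.454545=-1.2397; V=2.727273+-2.727273+-1.239669=-1.2397
k=3 load: inc=-1.239669, refl=-1.239669·-1.000000=1.2397; V=0.000000+-1.239669+1.239669=0.0000
k=4 src: inc=1.239669, refl=1.239669·0.454545=0.5635; V=-1.239669+1.239669+0.563486=0.5635
k=5 load: inc=0.563486, refl=0.563486·-1.000000=-0.5635; V=0.000000+0.563486+-0.563486=0.0000
k=6 src: inc=-0.563486, refl=-0.563486·0.454545=-0.2561; V=0.563486+-0.563486+-0.256130=-0.2561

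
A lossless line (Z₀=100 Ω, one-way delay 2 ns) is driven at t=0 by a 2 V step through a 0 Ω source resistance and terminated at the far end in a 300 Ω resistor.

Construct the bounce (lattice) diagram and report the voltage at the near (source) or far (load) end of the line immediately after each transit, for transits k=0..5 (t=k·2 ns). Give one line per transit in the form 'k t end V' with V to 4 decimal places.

Γ_L=0.500000, Γ_S=-1.000000; launch V₁=2·100/100=2.000000
k=0 src: V=2.0000
k=1 load: inc=2.000000, refl=2.000000·0.500000=1.0000; V=0.000000+2.000000+1.000000=3.0000
k=2 src: inc=1.000000, refl=1.000000·-1.000000=-1.0000; V=2.000000+1.000000+-1.000000=2.0000
k=3 load: inc=-1.000000, refl=-1.000000·0.500000=-0.5000; V=3.000000+-1.000000+-0.500000=1.5000
k=4 src: inc=-0.500000, refl=-0.500000·-1.000000=0.5000; V=2.000000+-0.500000+0.500000=2.0000
k=5 load: inc=0.500000, refl=0.500000·0.500000=0.2500; V=1.500000+0.500000+0.250000=2.2500

0 0 source 2.0000
1 2 load 3.0000
2 4 source 2.0000
3 6 load 1.5000
4 8 source 2.0000
5 10 load 2.2500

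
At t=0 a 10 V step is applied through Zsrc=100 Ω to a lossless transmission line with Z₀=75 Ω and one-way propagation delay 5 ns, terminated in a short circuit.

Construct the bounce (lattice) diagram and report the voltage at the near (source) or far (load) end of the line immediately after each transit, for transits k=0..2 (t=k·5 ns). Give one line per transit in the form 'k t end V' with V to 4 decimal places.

0 0 source 4.2857
1 5 load 0.0000
2 10 source -0.6122

Γ_L=-1.000000, Γ_S=0.142857; launch V₁=10·75/175=4.285714
k=0 src: V=4.2857
k=1 load: inc=4.285714, refl=4.285714·-1.000000=-4.2857; V=0.000000+4.285714+-4.285714=0.0000
k=2 src: inc=-4.285714, refl=-4.285714·0.142857=-0.6122; V=4.285714+-4.285714+-0.612245=-0.6122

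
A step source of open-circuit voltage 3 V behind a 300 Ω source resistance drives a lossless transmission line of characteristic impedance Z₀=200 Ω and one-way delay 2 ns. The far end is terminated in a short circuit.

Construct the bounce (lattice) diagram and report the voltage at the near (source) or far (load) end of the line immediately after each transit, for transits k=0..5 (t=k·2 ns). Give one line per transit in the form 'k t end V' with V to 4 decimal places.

0 0 source 1.2000
1 2 load 0.0000
2 4 source -0.2400
3 6 load 0.0000
4 8 source 0.0480
5 10 load 0.0000

Γ_L=-1.000000, Γ_S=0.200000; launch V₁=3·200/500=1.200000
k=0 src: V=1.2000
k=1 load: inc=1.200000, refl=1.200000·-1.000000=-1.2000; V=0.000000+1.200000+-1.200000=0.0000
k=2 src: inc=-1.200000, refl=-1.200000·0.200000=-0.2400; V=1.200000+-1.200000+-0.240000=-0.2400
k=3 load: inc=-0.240000, refl=-0.240000·-1.000000=0.2400; V=0.000000+-0.240000+0.240000=0.0000
k=4 src: inc=0.240000, refl=0.240000·0.200000=0.0480; V=-0.240000+0.240000+0.048000=0.0480
k=5 load: inc=0.048000, refl=0.048000·-1.000000=-0.0480; V=0.000000+0.048000+-0.048000=0.0000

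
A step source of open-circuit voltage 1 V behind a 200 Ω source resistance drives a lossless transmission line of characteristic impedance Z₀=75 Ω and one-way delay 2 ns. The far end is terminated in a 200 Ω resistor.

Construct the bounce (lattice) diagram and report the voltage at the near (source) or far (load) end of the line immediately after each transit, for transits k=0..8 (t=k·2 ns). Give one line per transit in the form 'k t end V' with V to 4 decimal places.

Γ_L=0.454545, Γ_S=0.454545; launch V₁=1·75/275=0.272727
k=0 src: V=0.2727
k=1 load: inc=0.272727, refl=0.272727·0.454545=0.1240; V=0.000000+0.272727+0.123967=0.3967
k=2 src: inc=0.123967, refl=0.123967·0.454545=0.0563; V=0.272727+0.123967+0.056349=0.4530
k=3 load: inc=0.056349, refl=0.056349·0.454545=0.0256; V=0.396694+0.056349+0.025613=0.4787
k=4 src: inc=0.025613, refl=0.025613·0.454545=0.0116; V=0.453043+0.025613+0.011642=0.4903
k=5 load: inc=0.011642, refl=0.011642·0.454545=0.0053; V=0.478656+0.011642+0.005292=0.4956
k=6 src: inc=0.005292, refl=0.005292·0.454545=0.0024; V=0.490298+0.005292+0.002405=0.4980
k=7 load: inc=0.002405, refl=0.002405·0.454545=0.0011; V=0.495590+0.002405+0.001093=0.4991
k=8 src: inc=0.001093, refl=0.001093·0.454545=0.0005; V=0.497995+0.001093+0.000497=0.4996

0 0 source 0.2727
1 2 load 0.3967
2 4 source 0.4530
3 6 load 0.4787
4 8 source 0.4903
5 10 load 0.4956
6 12 source 0.4980
7 14 load 0.4991
8 16 source 0.4996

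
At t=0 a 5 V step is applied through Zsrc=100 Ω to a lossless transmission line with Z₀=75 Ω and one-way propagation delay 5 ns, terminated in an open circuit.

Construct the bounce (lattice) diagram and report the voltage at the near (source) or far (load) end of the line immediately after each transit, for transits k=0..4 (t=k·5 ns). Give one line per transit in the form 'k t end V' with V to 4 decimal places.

0 0 source 2.1429
1 5 load 4.2857
2 10 source 4.5918
3 15 load 4.8980
4 20 source 4.9417

Γ_L=1.000000, Γ_S=0.142857; launch V₁=5·75/175=2.142857
k=0 src: V=2.1429
k=1 load: inc=2.142857, refl=2.142857·1.000000=2.1429; V=0.000000+2.142857+2.142857=4.2857
k=2 src: inc=2.142857, refl=2.142857·0.142857=0.3061; V=2.142857+2.142857+0.306122=4.5918
k=3 load: inc=0.306122, refl=0.306122·1.000000=0.3061; V=4.285714+0.306122+0.306122=4.8980
k=4 src: inc=0.306122, refl=0.306122·0.142857=0.0437; V=4.591837+0.306122+0.043732=4.9417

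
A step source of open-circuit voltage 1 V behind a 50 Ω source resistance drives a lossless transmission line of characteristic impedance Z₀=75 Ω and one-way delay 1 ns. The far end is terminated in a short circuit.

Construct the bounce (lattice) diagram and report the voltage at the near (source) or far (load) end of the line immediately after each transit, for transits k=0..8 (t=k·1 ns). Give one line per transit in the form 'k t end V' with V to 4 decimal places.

0 0 source 0.6000
1 1 load 0.0000
2 2 source 0.1200
3 3 load 0.0000
4 4 source 0.0240
5 5 load 0.0000
6 6 source 0.0048
7 7 load 0.0000
8 8 source 0.0010

Γ_L=-1.000000, Γ_S=-0.200000; launch V₁=1·75/125=0.600000
k=0 src: V=0.6000
k=1 load: inc=0.600000, refl=0.600000·-1.000000=-0.6000; V=0.000000+0.600000+-0.600000=0.0000
k=2 src: inc=-0.600000, refl=-0.600000·-0.200000=0.1200; V=0.600000+-0.600000+0.120000=0.1200
k=3 load: inc=0.120000, refl=0.120000·-1.000000=-0.1200; V=0.000000+0.120000+-0.120000=0.0000
k=4 src: inc=-0.120000, refl=-0.120000·-0.200000=0.0240; V=0.120000+-0.120000+0.024000=0.0240
k=5 load: inc=0.024000, refl=0.024000·-1.000000=-0.0240; V=0.000000+0.024000+-0.024000=0.0000
k=6 src: inc=-0.024000, refl=-0.024000·-0.200000=0.0048; V=0.024000+-0.024000+0.004800=0.0048
k=7 load: inc=0.004800, refl=0.004800·-1.000000=-0.0048; V=0.000000+0.004800+-0.004800=0.0000
k=8 src: inc=-0.004800, refl=-0.004800·-0.200000=0.0010; V=0.004800+-0.004800+0.000960=0.0010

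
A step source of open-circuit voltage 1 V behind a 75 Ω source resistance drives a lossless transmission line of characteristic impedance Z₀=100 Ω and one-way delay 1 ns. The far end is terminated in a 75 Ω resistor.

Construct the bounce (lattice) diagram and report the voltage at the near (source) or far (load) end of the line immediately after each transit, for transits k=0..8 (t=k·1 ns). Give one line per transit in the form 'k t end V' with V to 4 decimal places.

0 0 source 0.5714
1 1 load 0.4898
2 2 source 0.5015
3 3 load 0.4998
4 4 source 0.5000
5 5 load 0.5000
6 6 source 0.5000
7 7 load 0.5000
8 8 source 0.5000

Γ_L=-0.142857, Γ_S=-0.142857; launch V₁=1·100/175=0.571429
k=0 src: V=0.5714
k=1 load: inc=0.571429, refl=0.571429·-0.142857=-0.0816; V=0.000000+0.571429+-0.081633=0.4898
k=2 src: inc=-0.081633, refl=-0.081633·-0.142857=0.0117; V=0.571429+-0.081633+0.011662=0.5015
k=3 load: inc=0.011662, refl=0.011662·-0.142857=-0.0017; V=0.489796+0.011662+-0.001666=0.4998
k=4 src: inc=-0.001666, refl=-0.001666·-0.142857=0.0002; V=0.501458+-0.001666+0.000238=0.5000
k=5 load: inc=0.000238, refl=0.000238·-0.142857=-0.0000; V=0.499792+0.000238+-0.000034=0.5000
k=6 src: inc=-0.000034, refl=-0.000034·-0.142857=0.0000; V=0.500030+-0.000034+0.000005=0.5000
k=7 load: inc=0.000005, refl=0.000005·-0.142857=-0.0000; V=0.499996+0.000005+-0.000001=0.5000
k=8 src: inc=-0.000001, refl=-0.000001·-0.142857=0.0000; V=0.500001+-0.000001+0.000000=0.5000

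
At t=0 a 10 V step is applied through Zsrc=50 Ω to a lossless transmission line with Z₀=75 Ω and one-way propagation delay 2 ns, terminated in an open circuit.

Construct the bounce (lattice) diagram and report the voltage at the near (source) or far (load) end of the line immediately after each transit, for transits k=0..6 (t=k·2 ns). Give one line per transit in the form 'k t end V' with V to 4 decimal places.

0 0 source 6.0000
1 2 load 12.0000
2 4 source 10.8000
3 6 load 9.6000
4 8 source 9.8400
5 10 load 10.0800
6 12 source 10.0320

Γ_L=1.000000, Γ_S=-0.200000; launch V₁=10·75/125=6.000000
k=0 src: V=6.0000
k=1 load: inc=6.000000, refl=6.000000·1.000000=6.0000; V=0.000000+6.000000+6.000000=12.0000
k=2 src: inc=6.000000, refl=6.000000·-0.200000=-1.2000; V=6.000000+6.000000+-1.200000=10.8000
k=3 load: inc=-1.200000, refl=-1.200000·1.000000=-1.2000; V=12.000000+-1.200000+-1.200000=9.6000
k=4 src: inc=-1.200000, refl=-1.200000·-0.200000=0.2400; V=10.800000+-1.200000+0.240000=9.8400
k=5 load: inc=0.240000, refl=0.240000·1.000000=0.2400; V=9.600000+0.240000+0.240000=10.0800
k=6 src: inc=0.240000, refl=0.240000·-0.200000=-0.0480; V=9.840000+0.240000+-0.048000=10.0320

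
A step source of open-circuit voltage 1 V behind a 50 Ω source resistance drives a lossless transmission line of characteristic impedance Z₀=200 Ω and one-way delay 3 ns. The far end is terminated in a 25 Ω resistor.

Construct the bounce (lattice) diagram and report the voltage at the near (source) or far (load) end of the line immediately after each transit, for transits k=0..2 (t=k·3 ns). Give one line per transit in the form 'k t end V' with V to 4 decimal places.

0 0 source 0.8000
1 3 load 0.1778
2 6 source 0.5511

Γ_L=-0.777778, Γ_S=-0.600000; launch V₁=1·200/250=0.800000
k=0 src: V=0.8000
k=1 load: inc=0.800000, refl=0.800000·-0.777778=-0.6222; V=0.000000+0.800000+-0.622222=0.1778
k=2 src: inc=-0.622222, refl=-0.622222·-0.600000=0.3733; V=0.800000+-0.622222+0.373333=0.5511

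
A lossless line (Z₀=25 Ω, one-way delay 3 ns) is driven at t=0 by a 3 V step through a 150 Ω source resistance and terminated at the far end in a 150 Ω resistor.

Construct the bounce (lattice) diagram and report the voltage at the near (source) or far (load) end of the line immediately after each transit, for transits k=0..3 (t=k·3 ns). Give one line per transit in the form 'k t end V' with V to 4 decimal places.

Γ_L=0.714286, Γ_S=0.714286; launch V₁=3·25/175=0.428571
k=0 src: V=0.4286
k=1 load: inc=0.428571, refl=0.428571·0.714286=0.3061; V=0.000000+0.428571+0.306122=0.7347
k=2 src: inc=0.306122, refl=0.306122·0.714286=0.2187; V=0.428571+0.306122+0.218659=0.9534
k=3 load: inc=0.218659, refl=0.218659·0.714286=0.1562; V=0.734694+0.218659+0.156185=1.1095

0 0 source 0.4286
1 3 load 0.7347
2 6 source 0.9534
3 9 load 1.1095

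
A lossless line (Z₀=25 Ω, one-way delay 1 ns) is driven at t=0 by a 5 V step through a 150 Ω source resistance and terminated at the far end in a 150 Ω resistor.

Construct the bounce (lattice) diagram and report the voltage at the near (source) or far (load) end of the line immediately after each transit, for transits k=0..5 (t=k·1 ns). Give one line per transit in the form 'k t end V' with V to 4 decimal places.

Γ_L=0.714286, Γ_S=0.714286; launch V₁=5·25/175=0.714286
k=0 src: V=0.7143
k=1 load: inc=0.714286, refl=0.714286·0.714286=0.5102; V=0.000000+0.714286+0.510204=1.2245
k=2 src: inc=0.510204, refl=0.510204·0.714286=0.3644; V=0.714286+0.510204+0.364431=1.5889
k=3 load: inc=0.364431, refl=0.364431·0.714286=0.2603; V=1.224490+0.364431+0.260308=1.8492
k=4 src: inc=0.260308, refl=0.260308·0.714286=0.1859; V=1.588921+0.260308+0.185934=2.0352
k=5 load: inc=0.185934, refl=0.185934·0.714286=0.1328; V=1.849229+0.185934+0.132810=2.1680

0 0 source 0.7143
1 1 load 1.2245
2 2 source 1.5889
3 3 load 1.8492
4 4 source 2.0352
5 5 load 2.1680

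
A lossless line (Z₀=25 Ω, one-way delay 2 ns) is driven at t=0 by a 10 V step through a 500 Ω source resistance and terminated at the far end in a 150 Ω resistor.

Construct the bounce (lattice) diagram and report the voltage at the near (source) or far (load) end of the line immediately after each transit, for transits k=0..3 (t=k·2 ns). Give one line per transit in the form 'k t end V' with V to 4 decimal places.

Γ_L=0.714286, Γ_S=0.904762; launch V₁=10·25/525=0.476190
k=0 src: V=0.4762
k=1 load: inc=0.476190, refl=0.476190·0.714286=0.3401; V=0.000000+0.476190+0.340136=0.8163
k=2 src: inc=0.340136, refl=0.340136·0.904762=0.3077; V=0.476190+0.340136+0.307742=1.1241
k=3 load: inc=0.307742, refl=0.307742·0.714286=0.2198; V=0.816327+0.307742+0.219816=1.3439

0 0 source 0.4762
1 2 load 0.8163
2 4 source 1.1241
3 6 load 1.3439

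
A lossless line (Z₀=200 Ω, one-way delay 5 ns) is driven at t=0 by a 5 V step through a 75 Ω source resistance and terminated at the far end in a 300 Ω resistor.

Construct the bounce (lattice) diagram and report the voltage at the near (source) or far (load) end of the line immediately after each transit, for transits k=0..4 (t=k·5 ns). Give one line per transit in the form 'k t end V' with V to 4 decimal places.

Γ_L=0.200000, Γ_S=-0.454545; launch V₁=5·200/275=3.636364
k=0 src: V=3.6364
k=1 load: inc=3.636364, refl=3.636364·0.200000=0.7273; V=0.000000+3.636364+0.727273=4.3636
k=2 src: inc=0.727273, refl=0.727273·-0.454545=-0.3306; V=3.636364+0.727273+-0.330579=4.0331
k=3 load: inc=-0.330579, refl=-0.330579·0.200000=-0.0661; V=4.363636+-0.330579+-0.066116=3.9669
k=4 src: inc=-0.066116, refl=-0.066116·-0.454545=0.0301; V=4.033058+-0.066116+0.030053=3.9970

0 0 source 3.6364
1 5 load 4.3636
2 10 source 4.0331
3 15 load 3.9669
4 20 source 3.9970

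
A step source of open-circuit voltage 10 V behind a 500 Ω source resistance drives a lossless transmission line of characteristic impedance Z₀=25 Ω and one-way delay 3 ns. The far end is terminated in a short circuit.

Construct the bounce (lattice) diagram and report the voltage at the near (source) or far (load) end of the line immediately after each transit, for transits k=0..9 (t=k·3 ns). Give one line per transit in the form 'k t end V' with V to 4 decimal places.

0 0 source 0.4762
1 3 load 0.0000
2 6 source -0.4308
3 9 load 0.0000
4 12 source 0.3898
5 15 load 0.0000
6 18 source -0.3527
7 21 load 0.0000
8 24 source 0.3191
9 27 load 0.0000

Γ_L=-1.000000, Γ_S=0.904762; launch V₁=10·25/525=0.476190
k=0 src: V=0.4762
k=1 load: inc=0.476190, refl=0.476190·-1.000000=-0.4762; V=0.000000+0.476190+-0.476190=0.0000
k=2 src: inc=-0.476190, refl=-0.476190·0.904762=-0.4308; V=0.476190+-0.476190+-0.430839=-0.4308
k=3 load: inc=-0.430839, refl=-0.430839·-1.000000=0.4308; V=0.000000+-0.430839+0.430839=0.0000
k=4 src: inc=0.430839, refl=0.430839·0.904762=0.3898; V=-0.430839+0.430839+0.389807=0.3898
k=5 load: inc=0.389807, refl=0.389807·-1.000000=-0.3898; V=0.000000+0.389807+-0.389807=0.0000
k=6 src: inc=-0.389807, refl=-0.389807·0.904762=-0.3527; V=0.389807+-0.389807+-0.352682=-0.3527
k=7 load: inc=-0.352682, refl=-0.352682·-1.000000=0.3527; V=0.000000+-0.352682+0.352682=0.0000
k=8 src: inc=0.352682, refl=0.352682·0.904762=0.3191; V=-0.352682+0.352682+0.319093=0.3191
k=9 load: inc=0.319093, refl=0.319093·-1.000000=-0.3191; V=0.000000+0.319093+-0.319093=0.0000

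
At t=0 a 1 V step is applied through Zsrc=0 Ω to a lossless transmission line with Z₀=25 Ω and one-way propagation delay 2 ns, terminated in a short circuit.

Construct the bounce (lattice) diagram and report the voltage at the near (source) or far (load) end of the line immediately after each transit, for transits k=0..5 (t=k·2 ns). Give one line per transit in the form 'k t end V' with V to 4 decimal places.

Γ_L=-1.000000, Γ_S=-1.000000; launch V₁=1·25/25=1.000000
k=0 src: V=1.0000
k=1 load: inc=1.000000, refl=1.000000·-1.000000=-1.0000; V=0.000000+1.000000+-1.000000=0.0000
k=2 src: inc=-1.000000, refl=-1.000000·-1.000000=1.0000; V=1.000000+-1.000000+1.000000=1.0000
k=3 load: inc=1.000000, refl=1.000000·-1.000000=-1.0000; V=0.000000+1.000000+-1.000000=0.0000
k=4 src: inc=-1.000000, refl=-1.000000·-1.000000=1.0000; V=1.000000+-1.000000+1.000000=1.0000
k=5 load: inc=1.000000, refl=1.000000·-1.000000=-1.0000; V=0.000000+1.000000+-1.000000=0.0000

0 0 source 1.0000
1 2 load 0.0000
2 4 source 1.0000
3 6 load 0.0000
4 8 source 1.0000
5 10 load 0.0000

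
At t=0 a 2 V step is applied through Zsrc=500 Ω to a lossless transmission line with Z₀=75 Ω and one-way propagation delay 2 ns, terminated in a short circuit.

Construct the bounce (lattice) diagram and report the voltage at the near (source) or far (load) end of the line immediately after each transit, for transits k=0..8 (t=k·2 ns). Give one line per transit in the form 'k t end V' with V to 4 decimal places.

Γ_L=-1.000000, Γ_S=0.739130; launch V₁=2·75/575=0.260870
k=0 src: V=0.2609
k=1 load: inc=0.260870, refl=0.260870·-1.000000=-0.2609; V=0.000000+0.260870+-0.260870=0.0000
k=2 src: inc=-0.260870, refl=-0.260870·0.739130=-0.1928; V=0.260870+-0.260870+-0.192817=-0.1928
k=3 load: inc=-0.192817, refl=-0.192817·-1.000000=0.1928; V=0.000000+-0.192817+0.192817=0.0000
k=4 src: inc=0.192817, refl=0.192817·0.739130=0.1425; V=-0.192817+0.192817+0.142517=0.1425
k=5 load: inc=0.142517, refl=0.142517·-1.000000=-0.1425; V=0.000000+0.142517+-0.142517=0.0000
k=6 src: inc=-0.142517, refl=-0.142517·0.739130=-0.1053; V=0.142517+-0.142517+-0.105338=-0.1053
k=7 load: inc=-0.105338, refl=-0.105338·-1.000000=0.1053; V=0.000000+-0.105338+0.105338=0.0000
k=8 src: inc=0.105338, refl=0.105338·0.739130=0.0779; V=-0.105338+0.105338+0.077859=0.0779

0 0 source 0.2609
1 2 load 0.0000
2 4 source -0.1928
3 6 load 0.0000
4 8 source 0.1425
5 10 load 0.0000
6 12 source -0.1053
7 14 load 0.0000
8 16 source 0.0779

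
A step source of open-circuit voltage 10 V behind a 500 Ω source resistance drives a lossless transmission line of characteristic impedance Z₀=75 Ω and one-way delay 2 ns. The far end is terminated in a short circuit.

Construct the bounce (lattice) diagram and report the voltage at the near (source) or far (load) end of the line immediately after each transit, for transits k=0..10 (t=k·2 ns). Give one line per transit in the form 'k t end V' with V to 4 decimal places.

0 0 source 1.3043
1 2 load 0.0000
2 4 source -0.9641
3 6 load 0.0000
4 8 source 0.7126
5 10 load 0.0000
6 12 source -0.5267
7 14 load 0.0000
8 16 source 0.3893
9 18 load 0.0000
10 20 source -0.2877

Γ_L=-1.000000, Γ_S=0.739130; launch V₁=10·75/575=1.304348
k=0 src: V=1.3043
k=1 load: inc=1.304348, refl=1.304348·-1.000000=-1.3043; V=0.000000+1.304348+-1.304348=0.0000
k=2 src: inc=-1.304348, refl=-1.304348·0.739130=-0.9641; V=1.304348+-1.304348+-0.964083=-0.9641
k=3 load: inc=-0.964083, refl=-0.964083·-1.000000=0.9641; V=0.000000+-0.964083+0.964083=0.0000
k=4 src: inc=0.964083, refl=0.964083·0.739130=0.7126; V=-0.964083+0.964083+0.712583=0.7126
k=5 load: inc=0.712583, refl=0.712583·-1.000000=-0.7126; V=0.000000+0.712583+-0.712583=0.0000
k=6 src: inc=-0.712583, refl=-0.712583·0.739130=-0.5267; V=0.712583+-0.712583+-0.526692=-0.5267
k=7 load: inc=-0.526692, refl=-0.526692·-1.000000=0.5267; V=0.000000+-0.526692+0.526692=0.0000
k=8 src: inc=0.526692, refl=0.526692·0.739130=0.3893; V=-0.526692+0.526692+0.389294=0.3893
k=9 load: inc=0.389294, refl=0.389294·-1.000000=-0.3893; V=0.000000+0.389294+-0.389294=0.0000
k=10 src: inc=-0.389294, refl=-0.389294·0.739130=-0.2877; V=0.389294+-0.389294+-0.287739=-0.2877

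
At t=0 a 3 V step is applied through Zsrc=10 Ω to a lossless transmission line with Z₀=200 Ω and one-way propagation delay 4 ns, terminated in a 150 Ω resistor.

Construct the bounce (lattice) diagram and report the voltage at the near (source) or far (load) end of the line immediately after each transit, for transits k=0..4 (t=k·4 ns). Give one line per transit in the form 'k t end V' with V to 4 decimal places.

0 0 source 2.8571
1 4 load 2.4490
2 8 source 2.8183
3 12 load 2.7655
4 16 source 2.8132

Γ_L=-0.142857, Γ_S=-0.904762; launch V₁=3·200/210=2.857143
k=0 src: V=2.8571
k=1 load: inc=2.857143, refl=2.857143·-0.142857=-0.4082; V=0.000000+2.857143+-0.408163=2.4490
k=2 src: inc=-0.408163, refl=-0.408163·-0.904762=0.3693; V=2.857143+-0.408163+0.369291=2.8183
k=3 load: inc=0.369291, refl=0.369291·-0.142857=-0.0528; V=2.448980+0.369291+-0.052756=2.7655
k=4 src: inc=-0.052756, refl=-0.052756·-0.904762=0.0477; V=2.818270+-0.052756+0.047731=2.8132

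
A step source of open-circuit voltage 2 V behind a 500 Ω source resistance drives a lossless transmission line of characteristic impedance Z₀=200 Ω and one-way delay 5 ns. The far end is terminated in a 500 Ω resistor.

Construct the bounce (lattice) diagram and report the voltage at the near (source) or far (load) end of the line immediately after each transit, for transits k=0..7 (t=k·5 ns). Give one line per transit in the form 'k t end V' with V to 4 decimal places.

Γ_L=0.428571, Γ_S=0.428571; launch V₁=2·200/700=0.571429
k=0 src: V=0.5714
k=1 load: inc=0.571429, refl=0.571429·0.428571=0.2449; V=0.000000+0.571429+0.244898=0.8163
k=2 src: inc=0.244898, refl=0.244898·0.428571=0.1050; V=0.571429+0.244898+0.104956=0.9213
k=3 load: inc=0.104956, refl=0.104956·0.428571=0.0450; V=0.816327+0.104956+0.044981=0.9663
k=4 src: inc=0.044981, refl=0.044981·0.428571=0.0193; V=0.921283+0.044981+0.019278=0.9855
k=5 load: inc=0.019278, refl=0.019278·0.428571=0.0083; V=0.966264+0.019278+0.008262=0.9938
k=6 src: inc=0.008262, refl=0.008262·0.428571=0.0035; V=0.985542+0.008262+0.003541=0.9973
k=7 load: inc=0.003541, refl=0.003541·0.428571=0.0015; V=0.993804+0.003541+0.001517=0.9989

0 0 source 0.5714
1 5 load 0.8163
2 10 source 0.9213
3 15 load 0.9663
4 20 source 0.9855
5 25 load 0.9938
6 30 source 0.9973
7 35 load 0.9989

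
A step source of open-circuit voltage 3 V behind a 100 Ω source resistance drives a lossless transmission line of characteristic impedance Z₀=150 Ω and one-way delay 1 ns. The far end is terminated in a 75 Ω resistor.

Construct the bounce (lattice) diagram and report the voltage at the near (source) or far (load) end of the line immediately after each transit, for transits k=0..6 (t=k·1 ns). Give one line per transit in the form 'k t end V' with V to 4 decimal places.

Γ_L=-0.333333, Γ_S=-0.200000; launch V₁=3·150/250=1.800000
k=0 src: V=1.8000
k=1 load: inc=1.800000, refl=1.800000·-0.333333=-0.6000; V=0.000000+1.800000+-0.600000=1.2000
k=2 src: inc=-0.600000, refl=-0.600000·-0.200000=0.1200; V=1.800000+-0.600000+0.120000=1.3200
k=3 load: inc=0.120000, refl=0.120000·-0.333333=-0.0400; V=1.200000+0.120000+-0.040000=1.2800
k=4 src: inc=-0.040000, refl=-0.040000·-0.200000=0.0080; V=1.320000+-0.040000+0.008000=1.2880
k=5 load: inc=0.008000, refl=0.008000·-0.333333=-0.0027; V=1.280000+0.008000+-0.002667=1.2853
k=6 src: inc=-0.002667, refl=-0.002667·-0.200000=0.0005; V=1.288000+-0.002667+0.000533=1.2859

0 0 source 1.8000
1 1 load 1.2000
2 2 source 1.3200
3 3 load 1.2800
4 4 source 1.2880
5 5 load 1.2853
6 6 source 1.2859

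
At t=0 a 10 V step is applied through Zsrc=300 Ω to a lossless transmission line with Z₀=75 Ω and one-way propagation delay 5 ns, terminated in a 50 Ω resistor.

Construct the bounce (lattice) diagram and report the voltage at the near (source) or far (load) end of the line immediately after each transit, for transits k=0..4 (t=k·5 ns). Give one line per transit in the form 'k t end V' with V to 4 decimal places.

0 0 source 2.0000
1 5 load 1.6000
2 10 source 1.3600
3 15 load 1.4080
4 20 source 1.4368

Γ_L=-0.200000, Γ_S=0.600000; launch V₁=10·75/375=2.000000
k=0 src: V=2.0000
k=1 load: inc=2.000000, refl=2.000000·-0.200000=-0.4000; V=0.000000+2.000000+-0.400000=1.6000
k=2 src: inc=-0.400000, refl=-0.400000·0.600000=-0.2400; V=2.000000+-0.400000+-0.240000=1.3600
k=3 load: inc=-0.240000, refl=-0.240000·-0.200000=0.0480; V=1.600000+-0.240000+0.048000=1.4080
k=4 src: inc=0.048000, refl=0.048000·0.600000=0.0288; V=1.360000+0.048000+0.028800=1.4368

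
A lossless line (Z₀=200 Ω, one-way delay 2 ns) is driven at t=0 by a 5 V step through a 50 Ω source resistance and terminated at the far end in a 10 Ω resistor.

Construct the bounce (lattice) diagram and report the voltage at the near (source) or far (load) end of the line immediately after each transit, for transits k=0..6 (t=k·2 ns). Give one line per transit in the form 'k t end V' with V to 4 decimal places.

0 0 source 4.0000
1 2 load 0.3810
2 4 source 2.5524
3 6 load 0.5878
4 8 source 1.7665
5 10 load 0.7000
6 12 source 1.3399

Γ_L=-0.904762, Γ_S=-0.600000; launch V₁=5·200/250=4.000000
k=0 src: V=4.0000
k=1 load: inc=4.000000, refl=4.000000·-0.904762=-3.6190; V=0.000000+4.000000+-3.619048=0.3810
k=2 src: inc=-3.619048, refl=-3.619048·-0.600000=2.1714; V=4.000000+-3.619048+2.171429=2.5524
k=3 load: inc=2.171429, refl=2.171429·-0.904762=-1.9646; V=0.380952+2.171429+-1.964626=0.5878
k=4 src: inc=-1.964626, refl=-1.964626·-0.600000=1.1788; V=2.552381+-1.964626+1.178776=1.7665
k=5 load: inc=1.178776, refl=1.178776·-0.904762=-1.0665; V=0.587755+1.178776+-1.066511=0.7000
k=6 src: inc=-1.066511, refl=-1.066511·-0.600000=0.6399; V=1.766531+-1.066511+0.639907=1.3399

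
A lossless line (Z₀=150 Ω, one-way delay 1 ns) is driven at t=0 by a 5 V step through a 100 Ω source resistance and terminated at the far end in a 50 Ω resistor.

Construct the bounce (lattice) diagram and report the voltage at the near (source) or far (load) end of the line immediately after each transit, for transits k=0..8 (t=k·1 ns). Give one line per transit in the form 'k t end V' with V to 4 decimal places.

Γ_L=-0.500000, Γ_S=-0.200000; launch V₁=5·150/250=3.000000
k=0 src: V=3.0000
k=1 load: inc=3.000000, refl=3.000000·-0.500000=-1.5000; V=0.000000+3.000000+-1.500000=1.5000
k=2 src: inc=-1.500000, refl=-1.500000·-0.200000=0.3000; V=3.000000+-1.500000+0.300000=1.8000
k=3 load: inc=0.300000, refl=0.300000·-0.500000=-0.1500; V=1.500000+0.300000+-0.150000=1.6500
k=4 src: inc=-0.150000, refl=-0.150000·-0.200000=0.0300; V=1.800000+-0.150000+0.030000=1.6800
k=5 load: inc=0.030000, refl=0.030000·-0.500000=-0.0150; V=1.650000+0.030000+-0.015000=1.6650
k=6 src: inc=-0.015000, refl=-0.015000·-0.200000=0.0030; V=1.680000+-0.015000+0.003000=1.6680
k=7 load: inc=0.003000, refl=0.003000·-0.500000=-0.0015; V=1.665000+0.003000+-0.001500=1.6665
k=8 src: inc=-0.001500, refl=-0.001500·-0.200000=0.0003; V=1.668000+-0.001500+0.000300=1.6668

0 0 source 3.0000
1 1 load 1.5000
2 2 source 1.8000
3 3 load 1.6500
4 4 source 1.6800
5 5 load 1.6650
6 6 source 1.6680
7 7 load 1.6665
8 8 source 1.6668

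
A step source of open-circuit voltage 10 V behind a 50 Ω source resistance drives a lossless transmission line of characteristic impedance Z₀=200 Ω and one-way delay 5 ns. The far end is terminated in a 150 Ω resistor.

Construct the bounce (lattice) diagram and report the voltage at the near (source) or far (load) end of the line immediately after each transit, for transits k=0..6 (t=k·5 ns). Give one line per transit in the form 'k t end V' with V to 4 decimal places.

0 0 source 8.0000
1 5 load 6.8571
2 10 source 7.5429
3 15 load 7.4449
4 20 source 7.5037
5 25 load 7.4953
6 30 source 7.5003

Γ_L=-0.142857, Γ_S=-0.600000; launch V₁=10·200/250=8.000000
k=0 src: V=8.0000
k=1 load: inc=8.000000, refl=8.000000·-0.142857=-1.1429; V=0.000000+8.000000+-1.142857=6.8571
k=2 src: inc=-1.142857, refl=-1.142857·-0.600000=0.6857; V=8.000000+-1.142857+0.685714=7.5429
k=3 load: inc=0.685714, refl=0.685714·-0.142857=-0.0980; V=6.857143+0.685714+-0.097959=7.4449
k=4 src: inc=-0.097959, refl=-0.097959·-0.600000=0.0588; V=7.542857+-0.097959+0.058776=7.5037
k=5 load: inc=0.058776, refl=0.058776·-0.142857=-0.0084; V=7.444898+0.058776+-0.008397=7.4953
k=6 src: inc=-0.008397, refl=-0.008397·-0.600000=0.0050; V=7.503673+-0.008397+0.005038=7.5003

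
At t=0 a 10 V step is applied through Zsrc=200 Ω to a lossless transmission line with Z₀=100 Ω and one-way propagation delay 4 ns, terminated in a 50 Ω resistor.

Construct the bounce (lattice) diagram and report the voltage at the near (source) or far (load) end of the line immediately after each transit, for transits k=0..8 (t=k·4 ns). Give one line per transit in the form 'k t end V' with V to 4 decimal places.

Γ_L=-0.333333, Γ_S=0.333333; launch V₁=10·100/300=3.333333
k=0 src: V=3.3333
k=1 load: inc=3.333333, refl=3.333333·-0.333333=-1.1111; V=0.000000+3.333333+-1.111111=2.2222
k=2 src: inc=-1.111111, refl=-1.111111·0.333333=-0.3704; V=3.333333+-1.111111+-0.370370=1.8519
k=3 load: inc=-0.370370, refl=-0.370370·-0.333333=0.1235; V=2.222222+-0.370370+0.123457=1.9753
k=4 src: inc=0.123457, refl=0.123457·0.333333=0.0412; V=1.851852+0.123457+0.041152=2.0165
k=5 load: inc=0.041152, refl=0.041152·-0.333333=-0.0137; V=1.975309+0.041152+-0.013717=2.0027
k=6 src: inc=-0.013717, refl=-0.013717·0.333333=-0.0046; V=2.016461+-0.013717+-0.004572=1.9982
k=7 load: inc=-0.004572, refl=-0.004572·-0.333333=0.0015; V=2.002743+-0.004572+0.001524=1.9997
k=8 src: inc=0.001524, refl=0.001524·0.333333=0.0005; V=1.998171+0.001524+0.000508=2.0002

0 0 source 3.3333
1 4 load 2.2222
2 8 source 1.8519
3 12 load 1.9753
4 16 source 2.0165
5 20 load 2.0027
6 24 source 1.9982
7 28 load 1.9997
8 32 source 2.0002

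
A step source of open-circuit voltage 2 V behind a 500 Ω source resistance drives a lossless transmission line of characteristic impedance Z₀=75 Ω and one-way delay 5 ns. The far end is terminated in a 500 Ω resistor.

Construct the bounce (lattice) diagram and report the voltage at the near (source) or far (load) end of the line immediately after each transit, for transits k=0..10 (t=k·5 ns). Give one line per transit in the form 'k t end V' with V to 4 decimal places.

Γ_L=0.739130, Γ_S=0.739130; launch V₁=2·75/575=0.260870
k=0 src: V=0.2609
k=1 load: inc=0.260870, refl=0.260870·0.739130=0.1928; V=0.000000+0.260870+0.192817=0.4537
k=2 src: inc=0.192817, refl=0.192817·0.739130=0.1425; V=0.260870+0.192817+0.142517=0.5962
k=3 load: inc=0.142517, refl=0.142517·0.739130=0.1053; V=0.453686+0.142517+0.105338=0.7015
k=4 src: inc=0.105338, refl=0.105338·0.739130=0.0779; V=0.596203+0.105338+0.077859=0.7794
k=5 load: inc=0.077859, refl=0.077859·0.739130=0.0575; V=0.701541+0.077859+0.057548=0.8369
k=6 src: inc=0.057548, refl=0.057548·0.739130=0.0425; V=0.779400+0.057548+0.042535=0.8795
k=7 load: inc=0.042535, refl=0.042535·0.739130=0.0314; V=0.836948+0.042535+0.031439=0.9109
k=8 src: inc=0.031439, refl=0.031439·0.739130=0.0232; V=0.879483+0.031439+0.023238=0.9342
k=9 load: inc=0.023238, refl=0.023238·0.739130=0.0172; V=0.910922+0.023238+0.017176=0.9513
k=10 src: inc=0.017176, refl=0.017176·0.739130=0.0127; V=0.934160+0.017176+0.012695=0.9640

0 0 source 0.2609
1 5 load 0.4537
2 10 source 0.5962
3 15 load 0.7015
4 20 source 0.7794
5 25 load 0.8369
6 30 source 0.8795
7 35 load 0.9109
8 40 source 0.9342
9 45 load 0.9513
10 50 source 0.9640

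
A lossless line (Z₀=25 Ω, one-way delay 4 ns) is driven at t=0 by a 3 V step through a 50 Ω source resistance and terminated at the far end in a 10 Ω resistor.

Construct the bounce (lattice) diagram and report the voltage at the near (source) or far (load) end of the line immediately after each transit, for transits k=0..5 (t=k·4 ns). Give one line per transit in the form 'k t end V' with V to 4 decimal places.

0 0 source 1.0000
1 4 load 0.5714
2 8 source 0.4286
3 12 load 0.4898
4 16 source 0.5102
5 20 load 0.5015

Γ_L=-0.428571, Γ_S=0.333333; launch V₁=3·25/75=1.000000
k=0 src: V=1.0000
k=1 load: inc=1.000000, refl=1.000000·-0.428571=-0.4286; V=0.000000+1.000000+-0.428571=0.5714
k=2 src: inc=-0.428571, refl=-0.428571·0.333333=-0.1429; V=1.000000+-0.428571+-0.142857=0.4286
k=3 load: inc=-0.142857, refl=-0.142857·-0.428571=0.0612; V=0.571429+-0.142857+0.061224=0.4898
k=4 src: inc=0.061224, refl=0.061224·0.333333=0.0204; V=0.428571+0.061224+0.020408=0.5102
k=5 load: inc=0.020408, refl=0.020408·-0.428571=-0.0087; V=0.489796+0.020408+-0.008746=0.5015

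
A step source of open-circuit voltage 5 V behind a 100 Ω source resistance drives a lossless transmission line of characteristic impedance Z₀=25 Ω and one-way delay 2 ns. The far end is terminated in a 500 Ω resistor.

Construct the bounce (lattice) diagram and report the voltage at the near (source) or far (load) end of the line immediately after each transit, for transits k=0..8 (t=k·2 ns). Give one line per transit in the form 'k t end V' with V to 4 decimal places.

0 0 source 1.0000
1 2 load 1.9048
2 4 source 2.4476
3 6 load 2.9388
4 8 source 3.2335
5 10 load 3.5001
6 12 source 3.6601
7 14 load 3.8048
8 16 source 3.8917

Γ_L=0.904762, Γ_S=0.600000; launch V₁=5·25/125=1.000000
k=0 src: V=1.0000
k=1 load: inc=1.000000, refl=1.000000·0.904762=0.9048; V=0.000000+1.000000+0.904762=1.9048
k=2 src: inc=0.904762, refl=0.904762·0.600000=0.5429; V=1.000000+0.904762+0.542857=2.4476
k=3 load: inc=0.542857, refl=0.542857·0.904762=0.4912; V=1.904762+0.542857+0.491156=2.9388
k=4 src: inc=0.491156, refl=0.491156·0.600000=0.2947; V=2.447619+0.491156+0.294694=3.2335
k=5 load: inc=0.294694, refl=0.294694·0.904762=0.2666; V=2.938776+0.294694+0.266628=3.5001
k=6 src: inc=0.266628, refl=0.266628·0.600000=0.1600; V=3.233469+0.266628+0.159977=3.6601
k=7 load: inc=0.159977, refl=0.159977·0.904762=0.1447; V=3.500097+0.159977+0.144741=3.8048
k=8 src: inc=0.144741, refl=0.144741·0.600000=0.0868; V=3.660074+0.144741+0.086844=3.8917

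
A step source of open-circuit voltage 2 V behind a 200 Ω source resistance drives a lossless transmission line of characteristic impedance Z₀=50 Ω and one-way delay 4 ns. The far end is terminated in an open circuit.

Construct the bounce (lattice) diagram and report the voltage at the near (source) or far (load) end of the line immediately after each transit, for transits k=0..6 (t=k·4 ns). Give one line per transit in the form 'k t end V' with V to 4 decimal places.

Γ_L=1.000000, Γ_S=0.600000; launch V₁=2·50/250=0.400000
k=0 src: V=0.4000
k=1 load: inc=0.400000, refl=0.400000·1.000000=0.4000; V=0.000000+0.400000+0.400000=0.8000
k=2 src: inc=0.400000, refl=0.400000·0.600000=0.2400; V=0.400000+0.400000+0.240000=1.0400
k=3 load: inc=0.240000, refl=0.240000·1.000000=0.2400; V=0.800000+0.240000+0.240000=1.2800
k=4 src: inc=0.240000, refl=0.240000·0.600000=0.1440; V=1.040000+0.240000+0.144000=1.4240
k=5 load: inc=0.144000, refl=0.144000·1.000000=0.1440; V=1.280000+0.144000+0.144000=1.5680
k=6 src: inc=0.144000, refl=0.144000·0.600000=0.0864; V=1.424000+0.144000+0.086400=1.6544

0 0 source 0.4000
1 4 load 0.8000
2 8 source 1.0400
3 12 load 1.2800
4 16 source 1.4240
5 20 load 1.5680
6 24 source 1.6544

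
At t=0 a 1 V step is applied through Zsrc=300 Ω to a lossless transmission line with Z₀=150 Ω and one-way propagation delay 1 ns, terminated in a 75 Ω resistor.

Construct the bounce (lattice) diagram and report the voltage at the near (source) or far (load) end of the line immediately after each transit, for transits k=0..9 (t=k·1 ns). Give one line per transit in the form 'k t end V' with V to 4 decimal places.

0 0 source 0.3333
1 1 load 0.2222
2 2 source 0.1852
3 3 load 0.1975
4 4 source 0.2016
5 5 load 0.2003
6 6 source 0.1998
7 7 load 0.2000
8 8 source 0.2000
9 9 load 0.2000

Γ_L=-0.333333, Γ_S=0.333333; launch V₁=1·150/450=0.333333
k=0 src: V=0.3333
k=1 load: inc=0.333333, refl=0.333333·-0.333333=-0.1111; V=0.000000+0.333333+-0.111111=0.2222
k=2 src: inc=-0.111111, refl=-0.111111·0.333333=-0.0370; V=0.333333+-0.111111+-0.037037=0.1852
k=3 load: inc=-0.037037, refl=-0.037037·-0.333333=0.0123; V=0.222222+-0.037037+0.012346=0.1975
k=4 src: inc=0.012346, refl=0.012346·0.333333=0.0041; V=0.185185+0.012346+0.004115=0.2016
k=5 load: inc=0.004115, refl=0.004115·-0.333333=-0.0014; V=0.197531+0.004115+-0.001372=0.2003
k=6 src: inc=-0.001372, refl=-0.001372·0.333333=-0.0005; V=0.201646+-0.001372+-0.000457=0.1998
k=7 load: inc=-0.000457, refl=-0.000457·-0.333333=0.0002; V=0.200274+-0.000457+0.000152=0.2000
k=8 src: inc=0.000152, refl=0.000152·0.333333=0.0001; V=0.199817+0.000152+0.000051=0.2000
k=9 load: inc=0.000051, refl=0.000051·-0.333333=-0.0000; V=0.199970+0.000051+-0.000017=0.2000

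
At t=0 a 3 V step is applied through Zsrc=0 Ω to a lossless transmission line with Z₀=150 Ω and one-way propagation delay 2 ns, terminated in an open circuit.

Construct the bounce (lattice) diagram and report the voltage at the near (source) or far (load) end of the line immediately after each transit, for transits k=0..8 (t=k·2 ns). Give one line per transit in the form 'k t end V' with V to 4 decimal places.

Γ_L=1.000000, Γ_S=-1.000000; launch V₁=3·150/150=3.000000
k=0 src: V=3.0000
k=1 load: inc=3.000000, refl=3.000000·1.000000=3.0000; V=0.000000+3.000000+3.000000=6.0000
k=2 src: inc=3.000000, refl=3.000000·-1.000000=-3.0000; V=3.000000+3.000000+-3.000000=3.0000
k=3 load: inc=-3.000000, refl=-3.000000·1.000000=-3.0000; V=6.000000+-3.000000+-3.000000=0.0000
k=4 src: inc=-3.000000, refl=-3.000000·-1.000000=3.0000; V=3.000000+-3.000000+3.000000=3.0000
k=5 load: inc=3.000000, refl=3.000000·1.000000=3.0000; V=0.000000+3.000000+3.000000=6.0000
k=6 src: inc=3.000000, refl=3.000000·-1.000000=-3.0000; V=3.000000+3.000000+-3.000000=3.0000
k=7 load: inc=-3.000000, refl=-3.000000·1.000000=-3.0000; V=6.000000+-3.000000+-3.000000=0.0000
k=8 src: inc=-3.000000, refl=-3.000000·-1.000000=3.0000; V=3.000000+-3.000000+3.000000=3.0000

0 0 source 3.0000
1 2 load 6.0000
2 4 source 3.0000
3 6 load 0.0000
4 8 source 3.0000
5 10 load 6.0000
6 12 source 3.0000
7 14 load 0.0000
8 16 source 3.0000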